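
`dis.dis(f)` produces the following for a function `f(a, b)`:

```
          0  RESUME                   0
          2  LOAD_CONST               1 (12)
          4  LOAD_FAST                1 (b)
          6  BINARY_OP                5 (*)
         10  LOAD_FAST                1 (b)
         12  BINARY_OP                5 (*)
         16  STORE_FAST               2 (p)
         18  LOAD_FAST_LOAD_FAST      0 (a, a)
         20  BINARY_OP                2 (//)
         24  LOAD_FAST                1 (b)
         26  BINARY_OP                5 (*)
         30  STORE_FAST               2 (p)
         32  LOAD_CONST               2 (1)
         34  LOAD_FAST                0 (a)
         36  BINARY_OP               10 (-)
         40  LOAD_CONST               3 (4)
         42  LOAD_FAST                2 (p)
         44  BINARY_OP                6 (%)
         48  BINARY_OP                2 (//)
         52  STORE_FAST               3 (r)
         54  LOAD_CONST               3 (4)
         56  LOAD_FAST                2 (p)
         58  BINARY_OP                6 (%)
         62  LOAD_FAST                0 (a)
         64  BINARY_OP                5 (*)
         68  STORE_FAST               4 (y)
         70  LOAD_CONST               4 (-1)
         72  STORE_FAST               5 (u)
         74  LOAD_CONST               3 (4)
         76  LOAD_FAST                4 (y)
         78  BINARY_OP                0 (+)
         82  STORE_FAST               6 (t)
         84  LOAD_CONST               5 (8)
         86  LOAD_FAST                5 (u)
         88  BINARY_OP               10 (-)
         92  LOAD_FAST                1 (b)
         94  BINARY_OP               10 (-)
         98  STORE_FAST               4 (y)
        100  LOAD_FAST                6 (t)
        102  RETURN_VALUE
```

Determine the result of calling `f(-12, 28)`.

-44

LOAD_CONST → push 12. Stack: [12]
LOAD_FAST b → push 28. Stack: [12, 28]
BINARY_OP * → 12 * 28 = 336. Stack: [336]
LOAD_FAST b → push 28. Stack: [336, 28]
BINARY_OP * → 336 * 28 = 9408. Stack: [9408]
STORE_FAST p → p=9408. Stack: []
LOAD_FAST_LOAD_FAST a,a → push -12,-12. Stack: [-12, -12]
BINARY_OP // → -12 // -12 = 1. Stack: [1]
LOAD_FAST b → push 28. Stack: [1, 28]
BINARY_OP * → 1 * 28 = 28. Stack: [28]
STORE_FAST p → p=28. Stack: []
LOAD_CONST → push 1. Stack: [1]
LOAD_FAST a → push -12. Stack: [1, -12]
BINARY_OP - → 1 - -12 = 13. Stack: [13]
LOAD_CONST → push 4. Stack: [13, 4]
LOAD_FAST p → push 28. Stack: [13, 4, 28]
BINARY_OP % → 4 % 28 = 4. Stack: [13, 4]
BINARY_OP // → 13 // 4 = 3. Stack: [3]
STORE_FAST r → r=3. Stack: []
LOAD_CONST → push 4. Stack: [4]
LOAD_FAST p → push 28. Stack: [4, 28]
BINARY_OP % → 4 % 28 = 4. Stack: [4]
LOAD_FAST a → push -12. Stack: [4, -12]
BINARY_OP * → 4 * -12 = -48. Stack: [-48]
STORE_FAST y → y=-48. Stack: []
LOAD_CONST → push -1. Stack: [-1]
STORE_FAST u → u=-1. Stack: []
LOAD_CONST → push 4. Stack: [4]
LOAD_FAST y → push -48. Stack: [4, -48]
BINARY_OP + → 4 + -48 = -44. Stack: [-44]
STORE_FAST t → t=-44. Stack: []
LOAD_CONST → push 8. Stack: [8]
LOAD_FAST u → push -1. Stack: [8, -1]
BINARY_OP - → 8 - -1 = 9. Stack: [9]
LOAD_FAST b → push 28. Stack: [9, 28]
BINARY_OP - → 9 - 28 = -19. Stack: [-19]
STORE_FAST y → y=-19. Stack: []
LOAD_FAST t → push -44. Stack: [-44]
RETURN_VALUE → return -44.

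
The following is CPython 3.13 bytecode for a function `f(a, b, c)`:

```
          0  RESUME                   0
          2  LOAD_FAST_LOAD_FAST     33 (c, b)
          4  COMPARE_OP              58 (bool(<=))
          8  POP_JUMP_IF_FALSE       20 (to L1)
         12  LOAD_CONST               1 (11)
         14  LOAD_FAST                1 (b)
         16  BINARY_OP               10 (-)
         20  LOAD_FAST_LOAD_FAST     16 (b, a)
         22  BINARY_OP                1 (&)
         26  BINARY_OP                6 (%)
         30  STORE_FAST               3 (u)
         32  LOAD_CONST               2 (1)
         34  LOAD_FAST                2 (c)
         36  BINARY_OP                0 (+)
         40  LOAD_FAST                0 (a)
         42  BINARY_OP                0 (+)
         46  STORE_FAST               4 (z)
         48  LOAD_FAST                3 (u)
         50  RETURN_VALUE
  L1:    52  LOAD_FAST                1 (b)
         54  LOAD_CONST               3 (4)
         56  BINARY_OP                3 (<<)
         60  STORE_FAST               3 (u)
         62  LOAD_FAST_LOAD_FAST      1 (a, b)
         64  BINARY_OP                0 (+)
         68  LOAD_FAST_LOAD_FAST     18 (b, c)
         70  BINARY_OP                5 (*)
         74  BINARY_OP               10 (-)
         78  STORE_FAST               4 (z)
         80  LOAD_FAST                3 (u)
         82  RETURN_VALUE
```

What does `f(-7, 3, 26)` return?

48

LOAD_FAST_LOAD_FAST c,b → push 26,3. Stack: [26, 3]
COMPARE_OP bool(<=) → 26 vs 3 = False. Stack: [False]
POP_JUMP_IF_FALSE → pop False; jump. Stack: []
LOAD_FAST b → push 3. Stack: [3]
LOAD_CONST → push 4. Stack: [3, 4]
BINARY_OP << → 3 << 4 = 48. Stack: [48]
STORE_FAST u → u=48. Stack: []
LOAD_FAST_LOAD_FAST a,b → push -7,3. Stack: [-7, 3]
BINARY_OP + → -7 + 3 = -4. Stack: [-4]
LOAD_FAST_LOAD_FAST b,c → push 3,26. Stack: [-4, 3, 26]
BINARY_OP * → 3 * 26 = 78. Stack: [-4, 78]
BINARY_OP - → -4 - 78 = -82. Stack: [-82]
STORE_FAST z → z=-82. Stack: []
LOAD_FAST u → push 48. Stack: [48]
RETURN_VALUE → return 48.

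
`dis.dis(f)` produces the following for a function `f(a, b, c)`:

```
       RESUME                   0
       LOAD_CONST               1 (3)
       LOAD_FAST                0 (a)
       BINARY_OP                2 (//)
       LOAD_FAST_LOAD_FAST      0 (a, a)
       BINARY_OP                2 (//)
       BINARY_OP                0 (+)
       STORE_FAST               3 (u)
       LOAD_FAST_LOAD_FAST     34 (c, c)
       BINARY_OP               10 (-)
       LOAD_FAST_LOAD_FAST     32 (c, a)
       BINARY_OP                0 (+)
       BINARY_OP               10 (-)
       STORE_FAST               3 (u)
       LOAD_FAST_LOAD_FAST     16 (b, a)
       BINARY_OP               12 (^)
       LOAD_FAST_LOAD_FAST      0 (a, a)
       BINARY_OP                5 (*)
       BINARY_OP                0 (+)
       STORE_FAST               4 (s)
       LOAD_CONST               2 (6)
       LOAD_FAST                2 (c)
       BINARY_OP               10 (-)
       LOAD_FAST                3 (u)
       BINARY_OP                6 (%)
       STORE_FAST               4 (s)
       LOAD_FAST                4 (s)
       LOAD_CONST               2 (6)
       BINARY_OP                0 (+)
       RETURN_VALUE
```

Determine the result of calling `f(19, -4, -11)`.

LOAD_CONST → push 3. Stack: [3]
LOAD_FAST a → push 19. Stack: [3, 19]
BINARY_OP // → 3 // 19 = 0. Stack: [0]
LOAD_FAST_LOAD_FAST a,a → push 19,19. Stack: [0, 19, 19]
BINARY_OP // → 19 // 19 = 1. Stack: [0, 1]
BINARY_OP + → 0 + 1 = 1. Stack: [1]
STORE_FAST u → u=1. Stack: []
LOAD_FAST_LOAD_FAST c,c → push -11,-11. Stack: [-11, -11]
BINARY_OP - → -11 - -11 = 0. Stack: [0]
LOAD_FAST_LOAD_FAST c,a → push -11,19. Stack: [0, -11, 19]
BINARY_OP + → -11 + 19 = 8. Stack: [0, 8]
BINARY_OP - → 0 - 8 = -8. Stack: [-8]
STORE_FAST u → u=-8. Stack: []
LOAD_FAST_LOAD_FAST b,a → push -4,19. Stack: [-4, 19]
BINARY_OP ^ → -4 ^ 19 = -17. Stack: [-17]
LOAD_FAST_LOAD_FAST a,a → push 19,19. Stack: [-17, 19, 19]
BINARY_OP * → 19 * 19 = 361. Stack: [-17, 361]
BINARY_OP + → -17 + 361 = 344. Stack: [344]
STORE_FAST s → s=344. Stack: []
LOAD_CONST → push 6. Stack: [6]
LOAD_FAST c → push -11. Stack: [6, -11]
BINARY_OP - → 6 - -11 = 17. Stack: [17]
LOAD_FAST u → push -8. Stack: [17, -8]
BINARY_OP % → 17 % -8 = -7. Stack: [-7]
STORE_FAST s → s=-7. Stack: []
LOAD_FAST s → push -7. Stack: [-7]
LOAD_CONST → push 6. Stack: [-7, 6]
BINARY_OP + → -7 + 6 = -1. Stack: [-1]
RETURN_VALUE → return -1.

-1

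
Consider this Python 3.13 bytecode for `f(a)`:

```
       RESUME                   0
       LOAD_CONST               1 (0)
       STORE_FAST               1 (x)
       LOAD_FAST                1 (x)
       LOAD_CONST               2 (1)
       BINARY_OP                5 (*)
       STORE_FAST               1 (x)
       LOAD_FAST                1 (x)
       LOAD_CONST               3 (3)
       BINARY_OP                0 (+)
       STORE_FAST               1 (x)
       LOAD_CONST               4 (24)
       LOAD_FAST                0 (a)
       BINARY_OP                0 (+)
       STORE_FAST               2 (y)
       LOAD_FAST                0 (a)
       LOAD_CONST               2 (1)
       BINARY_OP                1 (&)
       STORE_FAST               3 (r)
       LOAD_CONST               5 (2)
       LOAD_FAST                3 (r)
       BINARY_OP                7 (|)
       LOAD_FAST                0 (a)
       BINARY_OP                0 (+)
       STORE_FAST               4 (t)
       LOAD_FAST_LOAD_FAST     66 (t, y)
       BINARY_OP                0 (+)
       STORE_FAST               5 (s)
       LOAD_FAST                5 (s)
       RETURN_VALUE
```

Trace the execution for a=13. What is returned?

53

LOAD_CONST → push 0. Stack: [0]
STORE_FAST x → x=0. Stack: []
LOAD_FAST x → push 0. Stack: [0]
LOAD_CONST → push 1. Stack: [0, 1]
BINARY_OP * → 0 * 1 = 0. Stack: [0]
STORE_FAST x → x=0. Stack: []
LOAD_FAST x → push 0. Stack: [0]
LOAD_CONST → push 3. Stack: [0, 3]
BINARY_OP + → 0 + 3 = 3. Stack: [3]
STORE_FAST x → x=3. Stack: []
LOAD_CONST → push 24. Stack: [24]
LOAD_FAST a → push 13. Stack: [24, 13]
BINARY_OP + → 24 + 13 = 37. Stack: [37]
STORE_FAST y → y=37. Stack: []
LOAD_FAST a → push 13. Stack: [13]
LOAD_CONST → push 1. Stack: [13, 1]
BINARY_OP & → 13 & 1 = 1. Stack: [1]
STORE_FAST r → r=1. Stack: []
LOAD_CONST → push 2. Stack: [2]
LOAD_FAST r → push 1. Stack: [2, 1]
BINARY_OP | → 2 | 1 = 3. Stack: [3]
LOAD_FAST a → push 13. Stack: [3, 13]
BINARY_OP + → 3 + 13 = 16. Stack: [16]
STORE_FAST t → t=16. Stack: []
LOAD_FAST_LOAD_FAST t,y → push 16,37. Stack: [16, 37]
BINARY_OP + → 16 + 37 = 53. Stack: [53]
STORE_FAST s → s=53. Stack: []
LOAD_FAST s → push 53. Stack: [53]
RETURN_VALUE → return 53.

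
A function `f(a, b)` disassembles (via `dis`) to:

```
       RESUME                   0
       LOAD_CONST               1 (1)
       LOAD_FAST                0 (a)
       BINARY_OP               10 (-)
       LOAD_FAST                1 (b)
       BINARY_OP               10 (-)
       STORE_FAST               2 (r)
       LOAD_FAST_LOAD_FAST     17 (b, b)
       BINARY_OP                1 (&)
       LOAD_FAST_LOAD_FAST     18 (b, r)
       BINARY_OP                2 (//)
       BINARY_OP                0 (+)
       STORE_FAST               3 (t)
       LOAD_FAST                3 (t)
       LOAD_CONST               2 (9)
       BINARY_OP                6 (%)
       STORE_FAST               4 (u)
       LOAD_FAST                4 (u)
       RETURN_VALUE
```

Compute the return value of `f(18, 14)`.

LOAD_CONST → push 1. Stack: [1]
LOAD_FAST a → push 18. Stack: [1, 18]
BINARY_OP - → 1 - 18 = -17. Stack: [-17]
LOAD_FAST b → push 14. Stack: [-17, 14]
BINARY_OP - → -17 - 14 = -31. Stack: [-31]
STORE_FAST r → r=-31. Stack: []
LOAD_FAST_LOAD_FAST b,b → push 14,14. Stack: [14, 14]
BINARY_OP & → 14 & 14 = 14. Stack: [14]
LOAD_FAST_LOAD_FAST b,r → push 14,-31. Stack: [14, 14, -31]
BINARY_OP // → 14 // -31 = -1. Stack: [14, -1]
BINARY_OP + → 14 + -1 = 13. Stack: [13]
STORE_FAST t → t=13. Stack: []
LOAD_FAST t → push 13. Stack: [13]
LOAD_CONST → push 9. Stack: [13, 9]
BINARY_OP % → 13 % 9 = 4. Stack: [4]
STORE_FAST u → u=4. Stack: []
LOAD_FAST u → push 4. Stack: [4]
RETURN_VALUE → return 4.

4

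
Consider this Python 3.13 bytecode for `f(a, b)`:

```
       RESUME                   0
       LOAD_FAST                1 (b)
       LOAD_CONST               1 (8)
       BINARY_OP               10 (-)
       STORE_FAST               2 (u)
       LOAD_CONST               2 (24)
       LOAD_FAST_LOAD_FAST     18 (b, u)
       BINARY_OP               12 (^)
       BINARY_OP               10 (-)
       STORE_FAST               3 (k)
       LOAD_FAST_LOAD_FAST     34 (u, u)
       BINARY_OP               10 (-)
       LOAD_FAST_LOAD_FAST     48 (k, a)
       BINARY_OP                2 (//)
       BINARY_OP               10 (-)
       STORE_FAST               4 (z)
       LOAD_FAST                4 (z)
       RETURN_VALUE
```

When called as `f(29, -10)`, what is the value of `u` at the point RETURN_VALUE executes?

-18

LOAD_FAST b → push -10. Stack: [-10]
LOAD_CONST → push 8. Stack: [-10, 8]
BINARY_OP - → -10 - 8 = -18. Stack: [-18]
STORE_FAST u → u=-18. Stack: []
LOAD_CONST → push 24. Stack: [24]
LOAD_FAST_LOAD_FAST b,u → push -10,-18. Stack: [24, -10, -18]
BINARY_OP ^ → -10 ^ -18 = 24. Stack: [24, 24]
BINARY_OP - → 24 - 24 = 0. Stack: [0]
STORE_FAST k → k=0. Stack: []
LOAD_FAST_LOAD_FAST u,u → push -18,-18. Stack: [-18, -18]
BINARY_OP - → -18 - -18 = 0. Stack: [0]
LOAD_FAST_LOAD_FAST k,a → push 0,29. Stack: [0, 0, 29]
BINARY_OP // → 0 // 29 = 0. Stack: [0, 0]
BINARY_OP - → 0 - 0 = 0. Stack: [0]
STORE_FAST z → z=0. Stack: []
LOAD_FAST z → push 0. Stack: [0]
RETURN_VALUE → return 0.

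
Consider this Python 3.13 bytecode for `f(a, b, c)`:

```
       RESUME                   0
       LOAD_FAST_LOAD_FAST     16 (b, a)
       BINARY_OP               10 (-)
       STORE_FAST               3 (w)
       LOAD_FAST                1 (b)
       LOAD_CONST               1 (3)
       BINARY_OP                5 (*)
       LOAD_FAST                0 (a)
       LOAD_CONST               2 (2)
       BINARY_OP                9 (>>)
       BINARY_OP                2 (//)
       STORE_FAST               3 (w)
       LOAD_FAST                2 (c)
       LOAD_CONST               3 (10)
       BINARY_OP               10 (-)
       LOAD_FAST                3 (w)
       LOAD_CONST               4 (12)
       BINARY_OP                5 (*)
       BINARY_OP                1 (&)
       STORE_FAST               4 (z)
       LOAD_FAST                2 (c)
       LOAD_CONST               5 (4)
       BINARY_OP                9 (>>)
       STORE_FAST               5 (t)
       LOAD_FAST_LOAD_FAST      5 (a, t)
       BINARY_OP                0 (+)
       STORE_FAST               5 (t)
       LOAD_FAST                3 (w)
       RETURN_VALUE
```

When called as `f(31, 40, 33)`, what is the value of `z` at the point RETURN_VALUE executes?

LOAD_FAST_LOAD_FAST b,a → push 40,31. Stack: [40, 31]
BINARY_OP - → 40 - 31 = 9. Stack: [9]
STORE_FAST w → w=9. Stack: []
LOAD_FAST b → push 40. Stack: [40]
LOAD_CONST → push 3. Stack: [40, 3]
BINARY_OP * → 40 * 3 = 120. Stack: [120]
LOAD_FAST a → push 31. Stack: [120, 31]
LOAD_CONST → push 2. Stack: [120, 31, 2]
BINARY_OP >> → 31 >> 2 = 7. Stack: [120, 7]
BINARY_OP // → 120 // 7 = 17. Stack: [17]
STORE_FAST w → w=17. Stack: []
LOAD_FAST c → push 33. Stack: [33]
LOAD_CONST → push 10. Stack: [33, 10]
BINARY_OP - → 33 - 10 = 23. Stack: [23]
LOAD_FAST w → push 17. Stack: [23, 17]
LOAD_CONST → push 12. Stack: [23, 17, 12]
BINARY_OP * → 17 * 12 = 204. Stack: [23, 204]
BINARY_OP & → 23 & 204 = 4. Stack: [4]
STORE_FAST z → z=4. Stack: []
LOAD_FAST c → push 33. Stack: [33]
LOAD_CONST → push 4. Stack: [33, 4]
BINARY_OP >> → 33 >> 4 = 2. Stack: [2]
STORE_FAST t → t=2. Stack: []
LOAD_FAST_LOAD_FAST a,t → push 31,2. Stack: [31, 2]
BINARY_OP + → 31 + 2 = 33. Stack: [33]
STORE_FAST t → t=33. Stack: []
LOAD_FAST w → push 17. Stack: [17]
RETURN_VALUE → return 17.

4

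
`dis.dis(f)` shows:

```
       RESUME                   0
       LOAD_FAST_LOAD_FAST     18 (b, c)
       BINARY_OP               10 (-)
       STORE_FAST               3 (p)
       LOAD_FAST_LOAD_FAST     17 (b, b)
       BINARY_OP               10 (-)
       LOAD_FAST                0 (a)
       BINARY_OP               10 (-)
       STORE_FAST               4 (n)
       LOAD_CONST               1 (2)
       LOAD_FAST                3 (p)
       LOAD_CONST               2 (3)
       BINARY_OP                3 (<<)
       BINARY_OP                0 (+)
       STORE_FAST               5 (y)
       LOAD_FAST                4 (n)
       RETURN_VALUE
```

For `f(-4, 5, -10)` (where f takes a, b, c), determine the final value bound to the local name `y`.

LOAD_FAST_LOAD_FAST b,c → push 5,-10. Stack: [5, -10]
BINARY_OP - → 5 - -10 = 15. Stack: [15]
STORE_FAST p → p=15. Stack: []
LOAD_FAST_LOAD_FAST b,b → push 5,5. Stack: [5, 5]
BINARY_OP - → 5 - 5 = 0. Stack: [0]
LOAD_FAST a → push -4. Stack: [0, -4]
BINARY_OP - → 0 - -4 = 4. Stack: [4]
STORE_FAST n → n=4. Stack: []
LOAD_CONST → push 2. Stack: [2]
LOAD_FAST p → push 15. Stack: [2, 15]
LOAD_CONST → push 3. Stack: [2, 15, 3]
BINARY_OP << → 15 << 3 = 120. Stack: [2, 120]
BINARY_OP + → 2 + 120 = 122. Stack: [122]
STORE_FAST y → y=122. Stack: []
LOAD_FAST n → push 4. Stack: [4]
RETURN_VALUE → return 4.

122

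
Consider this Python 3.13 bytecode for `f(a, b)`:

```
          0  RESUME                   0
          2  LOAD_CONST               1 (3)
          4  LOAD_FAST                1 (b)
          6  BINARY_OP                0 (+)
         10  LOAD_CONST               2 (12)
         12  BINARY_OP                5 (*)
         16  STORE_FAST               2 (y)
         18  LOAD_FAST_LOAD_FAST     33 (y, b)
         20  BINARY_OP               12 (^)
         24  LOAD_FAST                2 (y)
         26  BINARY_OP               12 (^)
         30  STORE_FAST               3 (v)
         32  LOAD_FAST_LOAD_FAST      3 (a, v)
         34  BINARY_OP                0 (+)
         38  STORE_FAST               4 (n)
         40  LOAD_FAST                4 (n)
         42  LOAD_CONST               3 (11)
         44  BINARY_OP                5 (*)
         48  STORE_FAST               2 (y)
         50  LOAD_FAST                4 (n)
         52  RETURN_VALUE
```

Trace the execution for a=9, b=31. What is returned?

LOAD_CONST → push 3. Stack: [3]
LOAD_FAST b → push 31. Stack: [3, 31]
BINARY_OP + → 3 + 31 = 34. Stack: [34]
LOAD_CONST → push 12. Stack: [34, 12]
BINARY_OP * → 34 * 12 = 408. Stack: [408]
STORE_FAST y → y=408. Stack: []
LOAD_FAST_LOAD_FAST y,b → push 408,31. Stack: [408, 31]
BINARY_OP ^ → 408 ^ 31 = 391. Stack: [391]
LOAD_FAST y → push 408. Stack: [391, 408]
BINARY_OP ^ → 391 ^ 408 = 31. Stack: [31]
STORE_FAST v → v=31. Stack: []
LOAD_FAST_LOAD_FAST a,v → push 9,31. Stack: [9, 31]
BINARY_OP + → 9 + 31 = 40. Stack: [40]
STORE_FAST n → n=40. Stack: []
LOAD_FAST n → push 40. Stack: [40]
LOAD_CONST → push 11. Stack: [40, 11]
BINARY_OP * → 40 * 11 = 440. Stack: [440]
STORE_FAST y → y=440. Stack: []
LOAD_FAST n → push 40. Stack: [40]
RETURN_VALUE → return 40.

40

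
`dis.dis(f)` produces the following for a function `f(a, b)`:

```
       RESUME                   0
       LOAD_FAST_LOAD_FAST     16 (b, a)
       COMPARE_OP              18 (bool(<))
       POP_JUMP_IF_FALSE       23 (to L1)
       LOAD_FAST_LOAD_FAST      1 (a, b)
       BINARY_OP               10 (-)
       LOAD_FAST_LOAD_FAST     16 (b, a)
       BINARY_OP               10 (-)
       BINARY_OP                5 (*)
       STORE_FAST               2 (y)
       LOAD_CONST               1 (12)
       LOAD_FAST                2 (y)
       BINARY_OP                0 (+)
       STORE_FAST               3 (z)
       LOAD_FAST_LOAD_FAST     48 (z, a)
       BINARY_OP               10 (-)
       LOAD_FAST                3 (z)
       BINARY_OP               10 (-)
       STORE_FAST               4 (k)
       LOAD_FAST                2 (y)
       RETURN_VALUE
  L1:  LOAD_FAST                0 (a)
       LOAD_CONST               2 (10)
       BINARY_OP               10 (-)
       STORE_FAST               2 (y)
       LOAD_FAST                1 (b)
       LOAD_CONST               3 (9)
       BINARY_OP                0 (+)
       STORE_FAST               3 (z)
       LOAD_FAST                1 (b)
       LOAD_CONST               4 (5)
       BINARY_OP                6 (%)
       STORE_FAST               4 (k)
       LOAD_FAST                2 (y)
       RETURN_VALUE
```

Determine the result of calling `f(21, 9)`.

-144

LOAD_FAST_LOAD_FAST b,a → push 9,21. Stack: [9, 21]
COMPARE_OP bool(<) → 9 vs 21 = True. Stack: [True]
POP_JUMP_IF_FALSE → pop True; no jump. Stack: []
LOAD_FAST_LOAD_FAST a,b → push 21,9. Stack: [21, 9]
BINARY_OP - → 21 - 9 = 12. Stack: [12]
LOAD_FAST_LOAD_FAST b,a → push 9,21. Stack: [12, 9, 21]
BINARY_OP - → 9 - 21 = -12. Stack: [12, -12]
BINARY_OP * → 12 * -12 = -144. Stack: [-144]
STORE_FAST y → y=-144. Stack: []
LOAD_CONST → push 12. Stack: [12]
LOAD_FAST y → push -144. Stack: [12, -144]
BINARY_OP + → 12 + -144 = -132. Stack: [-132]
STORE_FAST z → z=-132. Stack: []
LOAD_FAST_LOAD_FAST z,a → push -132,21. Stack: [-132, 21]
BINARY_OP - → -132 - 21 = -153. Stack: [-153]
LOAD_FAST z → push -132. Stack: [-153, -132]
BINARY_OP - → -153 - -132 = -21. Stack: [-21]
STORE_FAST k → k=-21. Stack: []
LOAD_FAST y → push -144. Stack: [-144]
RETURN_VALUE → return -144.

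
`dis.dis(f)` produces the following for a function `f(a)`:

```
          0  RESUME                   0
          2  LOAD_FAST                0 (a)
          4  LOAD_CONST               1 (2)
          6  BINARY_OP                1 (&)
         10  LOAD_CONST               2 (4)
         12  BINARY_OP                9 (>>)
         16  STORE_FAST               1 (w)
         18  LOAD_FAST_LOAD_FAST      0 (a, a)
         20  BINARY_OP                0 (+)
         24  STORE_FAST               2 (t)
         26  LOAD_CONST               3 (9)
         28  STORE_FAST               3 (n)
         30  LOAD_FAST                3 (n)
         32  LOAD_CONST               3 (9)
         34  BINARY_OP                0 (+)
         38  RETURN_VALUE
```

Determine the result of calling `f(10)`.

18

LOAD_FAST a → push 10. Stack: [10]
LOAD_CONST → push 2. Stack: [10, 2]
BINARY_OP & → 10 & 2 = 2. Stack: [2]
LOAD_CONST → push 4. Stack: [2, 4]
BINARY_OP >> → 2 >> 4 = 0. Stack: [0]
STORE_FAST w → w=0. Stack: []
LOAD_FAST_LOAD_FAST a,a → push 10,10. Stack: [10, 10]
BINARY_OP + → 10 + 10 = 20. Stack: [20]
STORE_FAST t → t=20. Stack: []
LOAD_CONST → push 9. Stack: [9]
STORE_FAST n → n=9. Stack: []
LOAD_FAST n → push 9. Stack: [9]
LOAD_CONST → push 9. Stack: [9, 9]
BINARY_OP + → 9 + 9 = 18. Stack: [18]
RETURN_VALUE → return 18.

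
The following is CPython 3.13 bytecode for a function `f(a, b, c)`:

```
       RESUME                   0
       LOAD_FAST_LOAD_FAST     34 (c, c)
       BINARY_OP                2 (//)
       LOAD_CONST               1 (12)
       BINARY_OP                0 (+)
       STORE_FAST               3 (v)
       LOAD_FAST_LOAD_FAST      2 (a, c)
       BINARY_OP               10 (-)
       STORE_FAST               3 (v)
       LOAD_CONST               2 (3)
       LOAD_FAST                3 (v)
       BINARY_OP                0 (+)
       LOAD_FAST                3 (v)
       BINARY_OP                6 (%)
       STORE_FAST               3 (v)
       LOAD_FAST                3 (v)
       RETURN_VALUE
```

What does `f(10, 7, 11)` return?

0

LOAD_FAST_LOAD_FAST c,c → push 11,11. Stack: [11, 11]
BINARY_OP // → 11 // 11 = 1. Stack: [1]
LOAD_CONST → push 12. Stack: [1, 12]
BINARY_OP + → 1 + 12 = 13. Stack: [13]
STORE_FAST v → v=13. Stack: []
LOAD_FAST_LOAD_FAST a,c → push 10,11. Stack: [10, 11]
BINARY_OP - → 10 - 11 = -1. Stack: [-1]
STORE_FAST v → v=-1. Stack: []
LOAD_CONST → push 3. Stack: [3]
LOAD_FAST v → push -1. Stack: [3, -1]
BINARY_OP + → 3 + -1 = 2. Stack: [2]
LOAD_FAST v → push -1. Stack: [2, -1]
BINARY_OP % → 2 % -1 = 0. Stack: [0]
STORE_FAST v → v=0. Stack: []
LOAD_FAST v → push 0. Stack: [0]
RETURN_VALUE → return 0.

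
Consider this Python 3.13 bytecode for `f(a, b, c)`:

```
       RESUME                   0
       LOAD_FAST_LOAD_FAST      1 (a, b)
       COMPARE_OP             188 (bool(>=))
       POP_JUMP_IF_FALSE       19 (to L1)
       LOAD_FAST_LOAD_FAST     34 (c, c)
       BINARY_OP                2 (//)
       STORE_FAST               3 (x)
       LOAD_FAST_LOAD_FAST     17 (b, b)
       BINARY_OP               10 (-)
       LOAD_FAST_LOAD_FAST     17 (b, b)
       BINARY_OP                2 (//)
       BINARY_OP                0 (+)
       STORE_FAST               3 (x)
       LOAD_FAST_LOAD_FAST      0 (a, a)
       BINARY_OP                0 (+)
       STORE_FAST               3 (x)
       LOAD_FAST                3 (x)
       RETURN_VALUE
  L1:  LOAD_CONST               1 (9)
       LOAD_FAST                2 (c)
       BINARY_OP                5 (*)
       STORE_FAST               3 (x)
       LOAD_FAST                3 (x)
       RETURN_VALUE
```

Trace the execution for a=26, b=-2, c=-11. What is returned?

52

LOAD_FAST_LOAD_FAST a,b → push 26,-2. Stack: [26, -2]
COMPARE_OP bool(>=) → 26 vs -2 = True. Stack: [True]
POP_JUMP_IF_FALSE → pop True; no jump. Stack: []
LOAD_FAST_LOAD_FAST c,c → push -11,-11. Stack: [-11, -11]
BINARY_OP // → -11 // -11 = 1. Stack: [1]
STORE_FAST x → x=1. Stack: []
LOAD_FAST_LOAD_FAST b,b → push -2,-2. Stack: [-2, -2]
BINARY_OP - → -2 - -2 = 0. Stack: [0]
LOAD_FAST_LOAD_FAST b,b → push -2,-2. Stack: [0, -2, -2]
BINARY_OP // → -2 // -2 = 1. Stack: [0, 1]
BINARY_OP + → 0 + 1 = 1. Stack: [1]
STORE_FAST x → x=1. Stack: []
LOAD_FAST_LOAD_FAST a,a → push 26,26. Stack: [26, 26]
BINARY_OP + → 26 + 26 = 52. Stack: [52]
STORE_FAST x → x=52. Stack: []
LOAD_FAST x → push 52. Stack: [52]
RETURN_VALUE → return 52.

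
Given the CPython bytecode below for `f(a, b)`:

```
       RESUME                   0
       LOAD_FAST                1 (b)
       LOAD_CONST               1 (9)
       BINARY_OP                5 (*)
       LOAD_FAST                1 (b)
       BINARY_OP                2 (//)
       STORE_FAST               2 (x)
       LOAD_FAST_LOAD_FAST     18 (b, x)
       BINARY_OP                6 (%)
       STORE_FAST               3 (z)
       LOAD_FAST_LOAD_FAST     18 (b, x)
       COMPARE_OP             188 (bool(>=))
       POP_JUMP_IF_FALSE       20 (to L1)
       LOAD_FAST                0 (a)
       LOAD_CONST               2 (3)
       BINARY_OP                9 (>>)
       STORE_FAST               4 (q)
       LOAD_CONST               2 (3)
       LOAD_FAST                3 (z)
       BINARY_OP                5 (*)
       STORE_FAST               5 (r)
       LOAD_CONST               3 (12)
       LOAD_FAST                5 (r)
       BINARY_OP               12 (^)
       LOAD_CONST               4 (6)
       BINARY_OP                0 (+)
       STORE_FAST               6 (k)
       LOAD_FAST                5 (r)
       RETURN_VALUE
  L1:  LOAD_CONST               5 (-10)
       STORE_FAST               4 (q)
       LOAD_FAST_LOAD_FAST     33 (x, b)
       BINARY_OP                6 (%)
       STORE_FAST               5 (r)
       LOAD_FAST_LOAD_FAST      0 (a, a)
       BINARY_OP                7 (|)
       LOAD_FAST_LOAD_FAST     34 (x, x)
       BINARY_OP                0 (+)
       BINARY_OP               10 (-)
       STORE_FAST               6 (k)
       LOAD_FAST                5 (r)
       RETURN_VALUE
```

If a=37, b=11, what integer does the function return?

6

LOAD_FAST b → push 11. Stack: [11]
LOAD_CONST → push 9. Stack: [11, 9]
BINARY_OP * → 11 * 9 = 99. Stack: [99]
LOAD_FAST b → push 11. Stack: [99, 11]
BINARY_OP // → 99 // 11 = 9. Stack: [9]
STORE_FAST x → x=9. Stack: []
LOAD_FAST_LOAD_FAST b,x → push 11,9. Stack: [11, 9]
BINARY_OP % → 11 % 9 = 2. Stack: [2]
STORE_FAST z → z=2. Stack: []
LOAD_FAST_LOAD_FAST b,x → push 11,9. Stack: [11, 9]
COMPARE_OP bool(>=) → 11 vs 9 = True. Stack: [True]
POP_JUMP_IF_FALSE → pop True; no jump. Stack: []
LOAD_FAST a → push 37. Stack: [37]
LOAD_CONST → push 3. Stack: [37, 3]
BINARY_OP >> → 37 >> 3 = 4. Stack: [4]
STORE_FAST q → q=4. Stack: []
LOAD_CONST → push 3. Stack: [3]
LOAD_FAST z → push 2. Stack: [3, 2]
BINARY_OP * → 3 * 2 = 6. Stack: [6]
STORE_FAST r → r=6. Stack: []
LOAD_CONST → push 12. Stack: [12]
LOAD_FAST r → push 6. Stack: [12, 6]
BINARY_OP ^ → 12 ^ 6 = 10. Stack: [10]
LOAD_CONST → push 6. Stack: [10, 6]
BINARY_OP + → 10 + 6 = 16. Stack: [16]
STORE_FAST k → k=16. Stack: []
LOAD_FAST r → push 6. Stack: [6]
RETURN_VALUE → return 6.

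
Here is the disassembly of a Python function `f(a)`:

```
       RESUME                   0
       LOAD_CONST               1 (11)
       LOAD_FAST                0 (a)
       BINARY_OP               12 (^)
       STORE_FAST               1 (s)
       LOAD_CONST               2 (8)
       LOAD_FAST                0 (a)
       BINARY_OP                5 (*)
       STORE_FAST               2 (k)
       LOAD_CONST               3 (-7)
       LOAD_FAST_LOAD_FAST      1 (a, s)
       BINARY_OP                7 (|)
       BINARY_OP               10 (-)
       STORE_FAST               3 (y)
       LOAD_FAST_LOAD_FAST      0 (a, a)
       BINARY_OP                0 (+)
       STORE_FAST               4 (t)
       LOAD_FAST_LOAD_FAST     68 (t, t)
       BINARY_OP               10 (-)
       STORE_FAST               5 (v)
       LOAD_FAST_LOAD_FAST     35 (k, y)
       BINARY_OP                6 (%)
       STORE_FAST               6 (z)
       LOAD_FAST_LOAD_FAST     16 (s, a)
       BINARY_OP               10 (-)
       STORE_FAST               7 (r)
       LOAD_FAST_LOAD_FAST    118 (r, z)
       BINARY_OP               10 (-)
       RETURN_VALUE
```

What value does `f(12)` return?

9

LOAD_CONST → push 11. Stack: [11]
LOAD_FAST a → push 12. Stack: [11, 12]
BINARY_OP ^ → 11 ^ 12 = 7. Stack: [7]
STORE_FAST s → s=7. Stack: []
LOAD_CONST → push 8. Stack: [8]
LOAD_FAST a → push 12. Stack: [8, 12]
BINARY_OP * → 8 * 12 = 96. Stack: [96]
STORE_FAST k → k=96. Stack: []
LOAD_CONST → push -7. Stack: [-7]
LOAD_FAST_LOAD_FAST a,s → push 12,7. Stack: [-7, 12, 7]
BINARY_OP | → 12 | 7 = 15. Stack: [-7, 15]
BINARY_OP - → -7 - 15 = -22. Stack: [-22]
STORE_FAST y → y=-22. Stack: []
LOAD_FAST_LOAD_FAST a,a → push 12,12. Stack: [12, 12]
BINARY_OP + → 12 + 12 = 24. Stack: [24]
STORE_FAST t → t=24. Stack: []
LOAD_FAST_LOAD_FAST t,t → push 24,24. Stack: [24, 24]
BINARY_OP - → 24 - 24 = 0. Stack: [0]
STORE_FAST v → v=0. Stack: []
LOAD_FAST_LOAD_FAST k,y → push 96,-22. Stack: [96, -22]
BINARY_OP % → 96 % -22 = -14. Stack: [-14]
STORE_FAST z → z=-14. Stack: []
LOAD_FAST_LOAD_FAST s,a → push 7,12. Stack: [7, 12]
BINARY_OP - → 7 - 12 = -5. Stack: [-5]
STORE_FAST r → r=-5. Stack: []
LOAD_FAST_LOAD_FAST r,z → push -5,-14. Stack: [-5, -14]
BINARY_OP - → -5 - -14 = 9. Stack: [9]
RETURN_VALUE → return 9.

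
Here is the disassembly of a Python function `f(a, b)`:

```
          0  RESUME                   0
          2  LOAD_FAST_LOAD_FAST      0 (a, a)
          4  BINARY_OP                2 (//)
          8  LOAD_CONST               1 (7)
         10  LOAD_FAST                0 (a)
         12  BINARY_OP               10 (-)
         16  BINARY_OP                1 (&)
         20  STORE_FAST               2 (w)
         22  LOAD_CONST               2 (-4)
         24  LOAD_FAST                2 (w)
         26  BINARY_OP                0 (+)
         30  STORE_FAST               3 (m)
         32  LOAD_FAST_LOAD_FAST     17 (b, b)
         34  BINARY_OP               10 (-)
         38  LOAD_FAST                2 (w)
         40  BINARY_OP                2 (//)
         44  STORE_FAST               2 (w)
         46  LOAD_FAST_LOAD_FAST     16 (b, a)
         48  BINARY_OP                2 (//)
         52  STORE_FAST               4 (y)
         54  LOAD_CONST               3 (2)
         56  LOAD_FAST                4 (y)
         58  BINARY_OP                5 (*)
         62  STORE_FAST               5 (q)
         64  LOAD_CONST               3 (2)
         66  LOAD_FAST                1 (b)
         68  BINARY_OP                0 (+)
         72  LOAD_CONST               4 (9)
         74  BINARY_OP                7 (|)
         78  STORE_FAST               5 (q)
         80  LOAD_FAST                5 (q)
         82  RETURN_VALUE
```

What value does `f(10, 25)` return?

LOAD_FAST_LOAD_FAST a,a → push 10,10. Stack: [10, 10]
BINARY_OP // → 10 // 10 = 1. Stack: [1]
LOAD_CONST → push 7. Stack: [1, 7]
LOAD_FAST a → push 10. Stack: [1, 7, 10]
BINARY_OP - → 7 - 10 = -3. Stack: [1, -3]
BINARY_OP & → 1 & -3 = 1. Stack: [1]
STORE_FAST w → w=1. Stack: []
LOAD_CONST → push -4. Stack: [-4]
LOAD_FAST w → push 1. Stack: [-4, 1]
BINARY_OP + → -4 + 1 = -3. Stack: [-3]
STORE_FAST m → m=-3. Stack: []
LOAD_FAST_LOAD_FAST b,b → push 25,25. Stack: [25, 25]
BINARY_OP - → 25 - 25 = 0. Stack: [0]
LOAD_FAST w → push 1. Stack: [0, 1]
BINARY_OP // → 0 // 1 = 0. Stack: [0]
STORE_FAST w → w=0. Stack: []
LOAD_FAST_LOAD_FAST b,a → push 25,10. Stack: [25, 10]
BINARY_OP // → 25 // 10 = 2. Stack: [2]
STORE_FAST y → y=2. Stack: []
LOAD_CONST → push 2. Stack: [2]
LOAD_FAST y → push 2. Stack: [2, 2]
BINARY_OP * → 2 * 2 = 4. Stack: [4]
STORE_FAST q → q=4. Stack: []
LOAD_CONST → push 2. Stack: [2]
LOAD_FAST b → push 25. Stack: [2, 25]
BINARY_OP + → 2 + 25 = 27. Stack: [27]
LOAD_CONST → push 9. Stack: [27, 9]
BINARY_OP | → 27 | 9 = 27. Stack: [27]
STORE_FAST q → q=27. Stack: []
LOAD_FAST q → push 27. Stack: [27]
RETURN_VALUE → return 27.

27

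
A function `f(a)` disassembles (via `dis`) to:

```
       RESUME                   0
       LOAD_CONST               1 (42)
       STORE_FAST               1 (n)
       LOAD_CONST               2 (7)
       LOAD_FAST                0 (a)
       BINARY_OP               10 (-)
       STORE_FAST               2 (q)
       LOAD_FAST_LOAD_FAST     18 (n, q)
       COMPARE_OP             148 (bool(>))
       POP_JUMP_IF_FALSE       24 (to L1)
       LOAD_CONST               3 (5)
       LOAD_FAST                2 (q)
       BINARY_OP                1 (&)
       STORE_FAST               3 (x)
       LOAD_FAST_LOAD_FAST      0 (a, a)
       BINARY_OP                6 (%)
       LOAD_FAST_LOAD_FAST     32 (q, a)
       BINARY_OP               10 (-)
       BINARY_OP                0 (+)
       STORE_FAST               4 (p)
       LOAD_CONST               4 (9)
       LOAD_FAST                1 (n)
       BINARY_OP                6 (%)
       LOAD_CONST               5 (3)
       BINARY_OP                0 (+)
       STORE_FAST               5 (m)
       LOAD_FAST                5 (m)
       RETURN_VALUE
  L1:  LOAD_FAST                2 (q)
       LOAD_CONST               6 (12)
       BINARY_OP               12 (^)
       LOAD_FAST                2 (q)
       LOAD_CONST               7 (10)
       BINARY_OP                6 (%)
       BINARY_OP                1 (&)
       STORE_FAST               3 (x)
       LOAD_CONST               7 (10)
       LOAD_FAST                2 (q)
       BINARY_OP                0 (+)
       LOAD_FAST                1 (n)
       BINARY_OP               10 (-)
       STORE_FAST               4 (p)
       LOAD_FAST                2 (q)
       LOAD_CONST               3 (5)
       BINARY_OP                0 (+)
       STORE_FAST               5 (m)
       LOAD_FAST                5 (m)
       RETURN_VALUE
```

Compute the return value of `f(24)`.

LOAD_CONST → push 42. Stack: [42]
STORE_FAST n → n=42. Stack: []
LOAD_CONST → push 7. Stack: [7]
LOAD_FAST a → push 24. Stack: [7, 24]
BINARY_OP - → 7 - 24 = -17. Stack: [-17]
STORE_FAST q → q=-17. Stack: []
LOAD_FAST_LOAD_FAST n,q → push 42,-17. Stack: [42, -17]
COMPARE_OP bool(>) → 42 vs -17 = True. Stack: [True]
POP_JUMP_IF_FALSE → pop True; no jump. Stack: []
LOAD_CONST → push 5. Stack: [5]
LOAD_FAST q → push -17. Stack: [5, -17]
BINARY_OP & → 5 & -17 = 5. Stack: [5]
STORE_FAST x → x=5. Stack: []
LOAD_FAST_LOAD_FAST a,a → push 24,24. Stack: [24, 24]
BINARY_OP % → 24 % 24 = 0. Stack: [0]
LOAD_FAST_LOAD_FAST q,a → push -17,24. Stack: [0, -17, 24]
BINARY_OP - → -17 - 24 = -41. Stack: [0, -41]
BINARY_OP + → 0 + -41 = -41. Stack: [-41]
STORE_FAST p → p=-41. Stack: []
LOAD_CONST → push 9. Stack: [9]
LOAD_FAST n → push 42. Stack: [9, 42]
BINARY_OP % → 9 % 42 = 9. Stack: [9]
LOAD_CONST → push 3. Stack: [9, 3]
BINARY_OP + → 9 + 3 = 12. Stack: [12]
STORE_FAST m → m=12. Stack: []
LOAD_FAST m → push 12. Stack: [12]
RETURN_VALUE → return 12.

12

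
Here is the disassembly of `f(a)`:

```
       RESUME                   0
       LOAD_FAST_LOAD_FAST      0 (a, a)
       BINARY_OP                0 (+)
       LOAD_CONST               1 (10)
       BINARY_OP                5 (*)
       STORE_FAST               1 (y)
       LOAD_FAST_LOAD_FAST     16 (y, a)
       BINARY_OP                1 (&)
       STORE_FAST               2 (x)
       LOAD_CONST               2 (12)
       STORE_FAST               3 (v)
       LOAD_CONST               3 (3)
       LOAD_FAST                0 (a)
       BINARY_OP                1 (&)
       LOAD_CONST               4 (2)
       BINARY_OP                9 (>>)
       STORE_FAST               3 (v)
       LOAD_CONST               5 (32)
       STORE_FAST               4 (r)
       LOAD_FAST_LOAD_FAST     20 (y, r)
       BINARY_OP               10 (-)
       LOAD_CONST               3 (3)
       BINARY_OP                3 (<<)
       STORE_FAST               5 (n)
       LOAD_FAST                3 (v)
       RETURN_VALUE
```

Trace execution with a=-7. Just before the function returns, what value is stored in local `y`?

LOAD_FAST_LOAD_FAST a,a → push -7,-7. Stack: [-7, -7]
BINARY_OP + → -7 + -7 = -14. Stack: [-14]
LOAD_CONST → push 10. Stack: [-14, 10]
BINARY_OP * → -14 * 10 = -140. Stack: [-140]
STORE_FAST y → y=-140. Stack: []
LOAD_FAST_LOAD_FAST y,a → push -140,-7. Stack: [-140, -7]
BINARY_OP & → -140 & -7 = -144. Stack: [-144]
STORE_FAST x → x=-144. Stack: []
LOAD_CONST → push 12. Stack: [12]
STORE_FAST v → v=12. Stack: []
LOAD_CONST → push 3. Stack: [3]
LOAD_FAST a → push -7. Stack: [3, -7]
BINARY_OP & → 3 & -7 = 1. Stack: [1]
LOAD_CONST → push 2. Stack: [1, 2]
BINARY_OP >> → 1 >> 2 = 0. Stack: [0]
STORE_FAST v → v=0. Stack: []
LOAD_CONST → push 32. Stack: [32]
STORE_FAST r → r=32. Stack: []
LOAD_FAST_LOAD_FAST y,r → push -140,32. Stack: [-140, 32]
BINARY_OP - → -140 - 32 = -172. Stack: [-172]
LOAD_CONST → push 3. Stack: [-172, 3]
BINARY_OP << → -172 << 3 = -1376. Stack: [-1376]
STORE_FAST n → n=-1376. Stack: []
LOAD_FAST v → push 0. Stack: [0]
RETURN_VALUE → return 0.

-140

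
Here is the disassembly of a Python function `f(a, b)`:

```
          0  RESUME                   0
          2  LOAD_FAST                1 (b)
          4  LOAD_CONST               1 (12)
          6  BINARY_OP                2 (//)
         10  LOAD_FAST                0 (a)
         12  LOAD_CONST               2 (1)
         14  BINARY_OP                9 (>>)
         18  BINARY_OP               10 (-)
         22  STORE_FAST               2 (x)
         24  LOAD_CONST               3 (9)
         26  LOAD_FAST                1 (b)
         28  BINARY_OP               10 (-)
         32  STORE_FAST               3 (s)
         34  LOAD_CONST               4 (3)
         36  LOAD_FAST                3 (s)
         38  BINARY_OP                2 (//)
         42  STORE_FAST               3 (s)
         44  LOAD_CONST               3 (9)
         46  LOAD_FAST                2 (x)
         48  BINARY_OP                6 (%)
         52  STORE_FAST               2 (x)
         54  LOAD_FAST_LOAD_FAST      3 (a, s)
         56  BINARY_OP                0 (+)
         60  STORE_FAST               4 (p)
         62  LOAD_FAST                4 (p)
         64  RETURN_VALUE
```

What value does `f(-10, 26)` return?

-11

LOAD_FAST b → push 26. Stack: [26]
LOAD_CONST → push 12. Stack: [26, 12]
BINARY_OP // → 26 // 12 = 2. Stack: [2]
LOAD_FAST a → push -10. Stack: [2, -10]
LOAD_CONST → push 1. Stack: [2, -10, 1]
BINARY_OP >> → -10 >> 1 = -5. Stack: [2, -5]
BINARY_OP - → 2 - -5 = 7. Stack: [7]
STORE_FAST x → x=7. Stack: []
LOAD_CONST → push 9. Stack: [9]
LOAD_FAST b → push 26. Stack: [9, 26]
BINARY_OP - → 9 - 26 = -17. Stack: [-17]
STORE_FAST s → s=-17. Stack: []
LOAD_CONST → push 3. Stack: [3]
LOAD_FAST s → push -17. Stack: [3, -17]
BINARY_OP // → 3 // -17 = -1. Stack: [-1]
STORE_FAST s → s=-1. Stack: []
LOAD_CONST → push 9. Stack: [9]
LOAD_FAST x → push 7. Stack: [9, 7]
BINARY_OP % → 9 % 7 = 2. Stack: [2]
STORE_FAST x → x=2. Stack: []
LOAD_FAST_LOAD_FAST a,s → push -10,-1. Stack: [-10, -1]
BINARY_OP + → -10 + -1 = -11. Stack: [-11]
STORE_FAST p → p=-11. Stack: []
LOAD_FAST p → push -11. Stack: [-11]
RETURN_VALUE → return -11.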